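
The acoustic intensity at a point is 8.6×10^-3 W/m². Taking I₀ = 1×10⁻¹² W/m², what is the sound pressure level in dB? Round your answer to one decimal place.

99.3 dB

L = 10·log₁₀(I/I₀) = 10·log₁₀(8.6×10^-3/10⁻¹²) = 10·log₁₀(8.6×10^9).
L = 10·(0.9345 + 9) = 99.34 dB.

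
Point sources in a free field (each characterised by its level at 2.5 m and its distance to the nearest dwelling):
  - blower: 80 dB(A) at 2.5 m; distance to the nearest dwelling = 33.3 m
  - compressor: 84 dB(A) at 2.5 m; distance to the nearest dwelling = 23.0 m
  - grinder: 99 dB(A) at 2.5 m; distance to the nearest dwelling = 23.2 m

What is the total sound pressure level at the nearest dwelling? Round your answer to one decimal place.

79.8 dB(A)

Apply inverse-square spreading to bring every level to the receiver, then sum 10^(L/10).
blower: 80 − 20·log₁₀(33.3/2.5) = 80 − 22.49 = 57.51 dB(A).
compressor: 84 − 20·log₁₀(23.0/2.5) = 84 − 19.28 = 64.72 dB(A).
grinder: 99 − 20·log₁₀(23.2/2.5) = 99 − 19.35 = 79.65 dB(A).
Σ 10^(L/10) = 9.577e+07 → L_total = 10·log₁₀(9.577e+07) = 79.81 dB(A).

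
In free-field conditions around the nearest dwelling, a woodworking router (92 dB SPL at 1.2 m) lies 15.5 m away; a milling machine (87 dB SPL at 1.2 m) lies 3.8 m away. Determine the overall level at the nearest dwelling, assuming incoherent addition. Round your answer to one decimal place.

77.7 dB SPL

Propagate each source to the receiver with L = L_ref − 20·log₁₀(r/r_ref), then add intensities.
woodworking router: 92 − 20·log₁₀(15.5/1.2) = 92 − 22.22 = 69.78 dB SPL.
milling machine: 87 − 20·log₁₀(3.8/1.2) = 87 − 10.01 = 76.99 dB SPL.
Σ 10^(L/10) = 5.948e+07 → L_total = 10·log₁₀(5.948e+07) = 77.74 dB SPL.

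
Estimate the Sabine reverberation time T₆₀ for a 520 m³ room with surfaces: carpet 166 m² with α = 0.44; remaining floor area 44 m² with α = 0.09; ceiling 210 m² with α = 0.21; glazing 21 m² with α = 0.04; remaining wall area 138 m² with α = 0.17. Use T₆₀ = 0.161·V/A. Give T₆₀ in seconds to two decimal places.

A = Σ Sᵢαᵢ = 166·0.44 + 44·0.09 + 210·0.21 + 21·0.04 + 138·0.17 = 145.40 m².
T₆₀ = 0.161 × 520 / 145.40 = 0.576 s.

0.58 s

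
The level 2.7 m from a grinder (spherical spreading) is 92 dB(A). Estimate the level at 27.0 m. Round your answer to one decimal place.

72.0 dB(A)

Point-source attenuation: ΔL = 20·log₁₀(r₂/r₁) = 20·log₁₀(27.0/2.7) = 20.000 dB.
L₂ = 92 − 20·log₁₀(27.0/2.7) = 92 − 20.000 = 72.00 dB(A).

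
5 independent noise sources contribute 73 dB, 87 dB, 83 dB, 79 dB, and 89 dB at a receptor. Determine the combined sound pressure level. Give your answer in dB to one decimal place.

92.0 dB

Incoherent sources combine by intensity addition: L_total = 10·log₁₀(Σ 10^(L_i/10)).
Σ 10^(L/10) = 10^(73/10) + 10^(87/10) + 10^(83/10) + 10^(79/10) + 10^(89/10) = 1.594e+09.
L_total = 10·log₁₀(1.594e+09) = 92.03 dB.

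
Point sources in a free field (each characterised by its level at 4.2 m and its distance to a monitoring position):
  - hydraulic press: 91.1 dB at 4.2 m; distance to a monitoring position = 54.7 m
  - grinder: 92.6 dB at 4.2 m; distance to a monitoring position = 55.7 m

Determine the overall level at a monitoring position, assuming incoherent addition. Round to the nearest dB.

Apply inverse-square spreading to bring every level to the receiver, then sum 10^(L/10).
hydraulic press: 91.1 − 20·log₁₀(54.7/4.2) = 91.1 − 22.29 = 68.81 dB.
grinder: 92.6 − 20·log₁₀(55.7/4.2) = 92.6 − 22.45 = 70.15 dB.
Σ 10^(L/10) = 1.794e+07 → L_total = 10·log₁₀(1.794e+07) = 72.54 dB.

73 dB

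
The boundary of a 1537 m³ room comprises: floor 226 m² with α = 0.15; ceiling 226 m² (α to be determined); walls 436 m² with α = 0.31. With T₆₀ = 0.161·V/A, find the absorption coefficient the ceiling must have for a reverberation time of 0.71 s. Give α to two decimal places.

0.79

Required total absorption A = 0.161·1537/0.71 = 348.53 m².
Absorption from the other surfaces = 226·0.15 + 436·0.31 = 169.06 m², so the ceiling must supply 179.47 m² over 226 m².
α = 179.47/226 = 0.794.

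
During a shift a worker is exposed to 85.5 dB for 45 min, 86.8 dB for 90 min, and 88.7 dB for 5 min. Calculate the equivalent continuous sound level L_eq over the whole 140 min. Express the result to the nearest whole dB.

87 dB

The energy average is taken in the linear domain: L_eq = 10·log₁₀[(Σ tᵢ·10^(Lᵢ/10))/T], T = 140 min.
Σ tᵢ·10^(Lᵢ/10) = 45·10^(85.5/10) + 90·10^(86.8/10) + 5·10^(88.7/10) = 6.275e+10.
L_eq = 10·log₁₀(6.275e+10/140) = 86.51 dB.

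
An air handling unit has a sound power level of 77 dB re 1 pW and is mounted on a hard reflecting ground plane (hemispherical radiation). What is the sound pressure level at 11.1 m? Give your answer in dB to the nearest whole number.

48 dB

The power spreads over a hemisphere of area 2π·r², so L_p = L_w − 10·log₁₀(2π·r²).
2π·r² = 774.2 m², 10·log₁₀ of that is 28.888 dB.
L_p = 77 − 28.888 = 48.11 dB.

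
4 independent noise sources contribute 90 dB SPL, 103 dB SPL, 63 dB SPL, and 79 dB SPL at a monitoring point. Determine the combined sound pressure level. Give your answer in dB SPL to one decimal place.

Incoherent sources combine by intensity addition: L_total = 10·log₁₀(Σ 10^(L_i/10)).
Σ 10^(L/10) = 10^(90/10) + 10^(103/10) + 10^(63/10) + 10^(79/10) = 2.103e+10.
L_total = 10·log₁₀(2.103e+10) = 103.23 dB SPL.

103.2 dB SPL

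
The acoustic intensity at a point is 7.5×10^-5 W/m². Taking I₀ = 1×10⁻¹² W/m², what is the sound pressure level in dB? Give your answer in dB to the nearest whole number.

79 dB

I/I₀ = 7.5×10^-5/10⁻¹² = 7.5×10^7, and L = 10·log₁₀(I/I₀).
L = 10·(0.8751 + 7) = 78.75 dB.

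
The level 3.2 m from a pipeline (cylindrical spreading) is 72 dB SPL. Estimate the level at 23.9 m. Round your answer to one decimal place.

63.3 dB SPL

Line-source attenuation: ΔL = 10·log₁₀(r₂/r₁) = 10·log₁₀(23.9/3.2) = 8.732 dB.
L₂ = 72 − 10·log₁₀(23.9/3.2) = 72 − 8.732 = 63.27 dB SPL.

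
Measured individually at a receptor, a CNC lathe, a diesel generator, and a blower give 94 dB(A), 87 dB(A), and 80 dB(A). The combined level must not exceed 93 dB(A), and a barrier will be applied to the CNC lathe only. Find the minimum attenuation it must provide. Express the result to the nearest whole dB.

Everything except the CNC lathe sums to 10^(87/10) + 10^(80/10) = 6.012e+08 in linear terms, 87.79 dB(A).
To meet 93 dB(A) overall, the treated CNC lathe may contribute at most 10^(93/10) − 6.012e+08 = 1.394e+09, i.e. 91.44 dB(A).
Required insertion loss = 94 − 91.44 = 2.56 dB.

3 dB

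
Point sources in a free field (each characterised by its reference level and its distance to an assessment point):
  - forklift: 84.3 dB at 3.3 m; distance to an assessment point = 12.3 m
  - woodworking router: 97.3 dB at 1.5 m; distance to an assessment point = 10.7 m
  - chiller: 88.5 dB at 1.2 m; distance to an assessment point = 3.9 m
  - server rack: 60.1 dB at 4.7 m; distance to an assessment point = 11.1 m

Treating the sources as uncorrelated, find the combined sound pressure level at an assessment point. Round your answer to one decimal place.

82.8 dB

First find each source's level at the receiver (point-source: −20·log₁₀(r/r_ref)), then combine on an intensity basis.
forklift: 84.3 − 20·log₁₀(12.3/3.3) = 84.3 − 11.43 = 72.87 dB.
woodworking router: 97.3 − 20·log₁₀(10.7/1.5) = 97.3 − 17.07 = 80.23 dB.
chiller: 88.5 − 20·log₁₀(3.9/1.2) = 88.5 − 10.24 = 78.26 dB.
server rack: 60.1 − 20·log₁₀(11.1/4.7) = 60.1 − 7.46 = 52.64 dB.
Σ 10^(L/10) = 1.921e+08 → L_total = 10·log₁₀(1.921e+08) = 82.84 dB.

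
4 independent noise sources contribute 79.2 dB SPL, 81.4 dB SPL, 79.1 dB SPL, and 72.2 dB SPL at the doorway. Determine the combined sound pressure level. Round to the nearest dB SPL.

For uncorrelated sources the intensities add, so convert each level to linear form, sum, and take 10·log₁₀ of the total.
Σ 10^(L/10) = 10^(79.2/10) + 10^(81.4/10) + 10^(79.1/10) + 10^(72.2/10) = 3.191e+08.
L_total = 10·log₁₀(3.191e+08) = 85.04 dB SPL.

85 dB SPL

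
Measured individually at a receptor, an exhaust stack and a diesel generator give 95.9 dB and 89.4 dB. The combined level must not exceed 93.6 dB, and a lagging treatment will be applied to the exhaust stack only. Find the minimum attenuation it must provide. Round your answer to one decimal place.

The untreated sources together contribute 10^(89.4/10) = 8.710e+08, i.e. 89.40 dB.
To meet 93.6 dB overall, the treated exhaust stack may contribute at most 10^(93.6/10) − 8.710e+08 = 1.420e+09, i.e. 91.52 dB.
Required insertion loss = 95.9 − 91.52 = 4.38 dB.

4.4 dB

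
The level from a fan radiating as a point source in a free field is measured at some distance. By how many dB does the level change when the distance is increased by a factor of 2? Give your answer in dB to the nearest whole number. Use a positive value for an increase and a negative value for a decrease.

-6 dB

With spherical spreading the level changes by −20·log₁₀(r₂/r₁).
ΔL = −20·log₁₀(2) = -6.02 dB.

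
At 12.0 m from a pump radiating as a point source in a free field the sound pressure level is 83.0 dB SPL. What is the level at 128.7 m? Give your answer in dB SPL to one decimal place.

62.4 dB SPL

Spherical spreading from a point source gives a 20·log₁₀(r₂/r₁) drop.
L₂ = 83.0 − 20·log₁₀(128.7/12.0) = 83.0 − 20.608 = 62.39 dB SPL.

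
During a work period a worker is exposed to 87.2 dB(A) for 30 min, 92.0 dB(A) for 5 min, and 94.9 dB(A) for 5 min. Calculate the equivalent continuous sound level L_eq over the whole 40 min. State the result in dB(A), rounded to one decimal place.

89.9 dB(A)

The energy average is taken in the linear domain: L_eq = 10·log₁₀[(Σ tᵢ·10^(Lᵢ/10))/T], T = 40 min.
Σ tᵢ·10^(Lᵢ/10) = 30·10^(87.2/10) + 5·10^(92.0/10) + 5·10^(94.9/10) = 3.912e+10.
L_eq = 10·log₁₀(3.912e+10/40) = 89.90 dB(A).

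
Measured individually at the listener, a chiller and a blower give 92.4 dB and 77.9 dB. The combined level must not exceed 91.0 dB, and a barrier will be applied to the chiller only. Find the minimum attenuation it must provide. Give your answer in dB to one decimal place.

1.6 dB

The untreated sources together contribute 10^(77.9/10) = 6.166e+07, i.e. 77.90 dB.
The limit corresponds to 10^(91.0/10) = 1.259e+09; subtracting the fixed part leaves 1.197e+09 for the chiller, i.e. 90.78 dB.
So the chiller must be reduced from 92.4 to 90.78 dB: IL = 1.62 dB.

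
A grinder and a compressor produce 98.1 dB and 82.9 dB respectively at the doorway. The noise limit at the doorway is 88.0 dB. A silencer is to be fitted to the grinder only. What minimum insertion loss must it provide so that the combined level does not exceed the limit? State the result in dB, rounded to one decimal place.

11.7 dB

The untreated sources together contribute 10^(82.9/10) = 1.950e+08, i.e. 82.90 dB.
The limit corresponds to 10^(88.0/10) = 6.310e+08; subtracting the fixed part leaves 4.360e+08 for the grinder, i.e. 86.39 dB.
Required insertion loss = 98.1 − 86.39 = 11.71 dB.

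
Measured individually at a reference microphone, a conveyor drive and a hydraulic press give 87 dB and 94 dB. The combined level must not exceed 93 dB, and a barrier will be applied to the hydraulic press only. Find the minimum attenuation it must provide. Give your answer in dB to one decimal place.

Fixed contribution from the other source: Σ 10^(L/10) = 10^(87/10) = 5.012e+08 (87.00 dB).
The limit corresponds to 10^(93/10) = 1.995e+09; subtracting the fixed part leaves 1.494e+09 for the hydraulic press, i.e. 91.74 dB.
So the hydraulic press must be reduced from 94 to 91.74 dB: IL = 2.26 dB.

2.3 dB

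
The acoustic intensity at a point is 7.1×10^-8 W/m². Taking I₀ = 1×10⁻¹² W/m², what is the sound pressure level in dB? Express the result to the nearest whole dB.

49 dB

I/I₀ = 7.1×10^-8/10⁻¹² = 7.1×10^4, and L = 10·log₁₀(I/I₀).
L = 10·(0.8513 + 4) = 48.51 dB.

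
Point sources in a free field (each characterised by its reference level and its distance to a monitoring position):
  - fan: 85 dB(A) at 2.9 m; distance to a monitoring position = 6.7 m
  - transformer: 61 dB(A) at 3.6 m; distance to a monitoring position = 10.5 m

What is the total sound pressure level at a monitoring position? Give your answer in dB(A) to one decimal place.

Apply inverse-square spreading to bring every level to the receiver, then sum 10^(L/10).
fan: 85 − 20·log₁₀(6.7/2.9) = 85 − 7.27 = 77.73 dB(A).
transformer: 61 − 20·log₁₀(10.5/3.6) = 61 − 9.30 = 51.70 dB(A).
Σ 10^(L/10) = 5.939e+07 → L_total = 10·log₁₀(5.939e+07) = 77.74 dB(A).

77.7 dB(A)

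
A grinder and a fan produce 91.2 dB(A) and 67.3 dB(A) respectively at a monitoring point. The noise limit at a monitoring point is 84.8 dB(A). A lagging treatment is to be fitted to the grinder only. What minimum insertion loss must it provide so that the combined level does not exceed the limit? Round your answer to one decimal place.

The untreated sources together contribute 10^(67.3/10) = 5.370e+06, i.e. 67.30 dB(A).
To meet 84.8 dB(A) overall, the treated grinder may contribute at most 10^(84.8/10) − 5.370e+06 = 2.966e+08, i.e. 84.72 dB(A).
Required insertion loss = 91.2 − 84.72 = 6.48 dB.

6.5 dB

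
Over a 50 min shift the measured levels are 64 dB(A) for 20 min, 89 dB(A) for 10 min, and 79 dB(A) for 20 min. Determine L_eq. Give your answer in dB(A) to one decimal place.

L_eq = 10·log₁₀[(1/T)·Σ tᵢ·10^(Lᵢ/10)] with T = 50 min.
Σ tᵢ·10^(Lᵢ/10) = 20·10^(64/10) + 10·10^(89/10) + 20·10^(79/10) = 9.582e+09.
L_eq = 10·log₁₀(9.582e+09/50) = 82.82 dB(A).

82.8 dB(A)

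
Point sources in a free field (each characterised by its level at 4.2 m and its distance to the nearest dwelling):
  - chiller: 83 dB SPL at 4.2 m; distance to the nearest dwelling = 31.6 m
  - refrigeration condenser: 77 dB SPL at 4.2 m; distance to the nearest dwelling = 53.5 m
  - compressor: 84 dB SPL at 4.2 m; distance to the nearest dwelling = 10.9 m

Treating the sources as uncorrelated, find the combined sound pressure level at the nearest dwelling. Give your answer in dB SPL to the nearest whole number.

76 dB SPL

First find each source's level at the receiver (point-source: −20·log₁₀(r/r_ref)), then combine on an intensity basis.
chiller: 83 − 20·log₁₀(31.6/4.2) = 83 − 17.53 = 65.47 dB SPL.
refrigeration condenser: 77 − 20·log₁₀(53.5/4.2) = 77 − 22.10 = 54.90 dB SPL.
compressor: 84 − 20·log₁₀(10.9/4.2) = 84 − 8.28 = 75.72 dB SPL.
Σ 10^(L/10) = 4.113e+07 → L_total = 10·log₁₀(4.113e+07) = 76.14 dB SPL.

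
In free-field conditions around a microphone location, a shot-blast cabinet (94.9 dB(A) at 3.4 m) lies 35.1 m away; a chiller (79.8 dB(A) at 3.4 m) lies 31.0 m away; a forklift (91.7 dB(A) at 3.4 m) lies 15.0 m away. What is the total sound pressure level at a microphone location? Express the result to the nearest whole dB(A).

80 dB(A)

Apply inverse-square spreading to bring every level to the receiver, then sum 10^(L/10).
shot-blast cabinet: 94.9 − 20·log₁₀(35.1/3.4) = 94.9 − 20.28 = 74.62 dB(A).
chiller: 79.8 − 20·log₁₀(31.0/3.4) = 79.8 − 19.20 = 60.60 dB(A).
forklift: 91.7 − 20·log₁₀(15.0/3.4) = 91.7 − 12.89 = 78.81 dB(A).
Σ 10^(L/10) = 1.061e+08 → L_total = 10·log₁₀(1.061e+08) = 80.26 dB(A).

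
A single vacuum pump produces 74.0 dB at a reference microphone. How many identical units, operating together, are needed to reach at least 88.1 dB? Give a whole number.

The shortfall is 88.1 − 74.0 = 14.1 dB, and N units add 10·log₁₀ N, so need 10·log₁₀ N ≥ 14.1.
N ≥ 10^(14.1/10) = 25.704, so N = 26.

26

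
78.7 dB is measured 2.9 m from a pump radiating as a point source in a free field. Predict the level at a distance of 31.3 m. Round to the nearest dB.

For a point source, L₂ = L₁ − 20·log₁₀(r₂/r₁).
L₂ = 78.7 − 20·log₁₀(31.3/2.9) = 78.7 − 20.663 = 58.04 dB.

58 dB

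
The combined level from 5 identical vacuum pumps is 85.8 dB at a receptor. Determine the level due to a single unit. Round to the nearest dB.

79 dB

For N identical incoherent sources L_total = L₁ + 10·log₁₀ N, so L₁ = 85.8 − 10·log₁₀(5) = 85.8 − 6.990.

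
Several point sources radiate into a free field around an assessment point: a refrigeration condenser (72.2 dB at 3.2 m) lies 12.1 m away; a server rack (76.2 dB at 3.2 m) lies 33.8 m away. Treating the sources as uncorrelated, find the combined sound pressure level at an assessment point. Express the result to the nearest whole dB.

62 dB

Propagate each source to the receiver with L = L_ref − 20·log₁₀(r/r_ref), then add intensities.
refrigeration condenser: 72.2 − 20·log₁₀(12.1/3.2) = 72.2 − 11.55 = 60.65 dB.
server rack: 76.2 − 20·log₁₀(33.8/3.2) = 76.2 − 20.48 = 55.72 dB.
Σ 10^(L/10) = 1.534e+06 → L_total = 10·log₁₀(1.534e+06) = 61.86 dB.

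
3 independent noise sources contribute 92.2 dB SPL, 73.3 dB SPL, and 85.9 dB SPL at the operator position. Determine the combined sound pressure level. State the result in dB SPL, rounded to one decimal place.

93.2 dB SPL

For uncorrelated sources the intensities add, so convert each level to linear form, sum, and take 10·log₁₀ of the total.
Σ 10^(L/10) = 10^(92.2/10) + 10^(73.3/10) + 10^(85.9/10) = 2.070e+09.
L_total = 10·log₁₀(2.070e+09) = 93.16 dB SPL.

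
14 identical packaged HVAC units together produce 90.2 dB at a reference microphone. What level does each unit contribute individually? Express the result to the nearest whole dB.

Dividing the total intensity by 14 lowers the level by 10·log₁₀ 14 = 11.461 dB: L₁ = 90.2 − 11.461.

79 dB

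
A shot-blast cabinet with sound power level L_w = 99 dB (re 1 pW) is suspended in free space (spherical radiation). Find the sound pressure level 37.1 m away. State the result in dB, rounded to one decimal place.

Free-field spherical radiation: L_p = L_w − 10·log₁₀(4π·r²), r = 37.1 m.
4π·r² = 1.73e+04 m², 10·log₁₀ of that is 42.380 dB.
L_p = 99 − 42.380 = 56.62 dB.

56.6 dB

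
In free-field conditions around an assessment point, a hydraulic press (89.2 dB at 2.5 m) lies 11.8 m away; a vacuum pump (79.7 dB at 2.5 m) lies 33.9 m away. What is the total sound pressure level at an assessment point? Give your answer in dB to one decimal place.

75.8 dB

Apply inverse-square spreading to bring every level to the receiver, then sum 10^(L/10).
hydraulic press: 89.2 − 20·log₁₀(11.8/2.5) = 89.2 − 13.48 = 75.72 dB.
vacuum pump: 79.7 − 20·log₁₀(33.9/2.5) = 79.7 − 22.65 = 57.05 dB.
Σ 10^(L/10) = 3.784e+07 → L_total = 10·log₁₀(3.784e+07) = 75.78 dB.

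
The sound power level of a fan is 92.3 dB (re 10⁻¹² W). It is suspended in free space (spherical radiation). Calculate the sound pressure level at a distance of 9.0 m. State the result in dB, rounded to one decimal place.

The power spreads over a sphere of area 4π·r², so L_p = L_w − 10·log₁₀(4π·r²).
4π·r² = 1018 m², 10·log₁₀ of that is 30.077 dB.
L_p = 92.3 − 30.077 = 62.22 dB.

62.2 dB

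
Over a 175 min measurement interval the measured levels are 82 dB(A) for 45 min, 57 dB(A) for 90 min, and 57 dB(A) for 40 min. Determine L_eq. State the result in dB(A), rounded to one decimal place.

The energy average is taken in the linear domain: L_eq = 10·log₁₀[(Σ tᵢ·10^(Lᵢ/10))/T], T = 175 min.
Σ tᵢ·10^(Lᵢ/10) = 45·10^(82/10) + 90·10^(57/10) + 40·10^(57/10) = 7.197e+09.
L_eq = 10·log₁₀(7.197e+09/175) = 76.14 dB(A).

76.1 dB(A)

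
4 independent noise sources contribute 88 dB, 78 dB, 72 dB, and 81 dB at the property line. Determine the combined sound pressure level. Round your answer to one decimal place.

For uncorrelated sources the intensities add, so convert each level to linear form, sum, and take 10·log₁₀ of the total.
Σ 10^(L/10) = 10^(88/10) + 10^(78/10) + 10^(72/10) + 10^(81/10) = 8.358e+08.
L_total = 10·log₁₀(8.358e+08) = 89.22 dB.

89.2 dB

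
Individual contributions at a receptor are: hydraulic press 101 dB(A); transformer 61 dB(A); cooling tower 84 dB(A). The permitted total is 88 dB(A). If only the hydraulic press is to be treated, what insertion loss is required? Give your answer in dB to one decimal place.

Everything except the hydraulic press sums to 10^(61/10) + 10^(84/10) = 2.524e+08 in linear terms, 84.02 dB(A).
The limit corresponds to 10^(88/10) = 6.310e+08; subtracting the fixed part leaves 3.785e+08 for the hydraulic press, i.e. 85.78 dB(A).
So the hydraulic press must be reduced from 101 to 85.78 dB(A): IL = 15.22 dB.

15.2 dB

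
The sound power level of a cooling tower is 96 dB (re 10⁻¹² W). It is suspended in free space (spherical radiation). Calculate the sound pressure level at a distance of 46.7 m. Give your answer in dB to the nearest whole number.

Free-field spherical radiation: L_p = L_w − 10·log₁₀(4π·r²), r = 46.7 m.
4π·r² = 2.741e+04 m², 10·log₁₀ of that is 44.378 dB.
L_p = 96 − 44.378 = 51.62 dB.

52 dB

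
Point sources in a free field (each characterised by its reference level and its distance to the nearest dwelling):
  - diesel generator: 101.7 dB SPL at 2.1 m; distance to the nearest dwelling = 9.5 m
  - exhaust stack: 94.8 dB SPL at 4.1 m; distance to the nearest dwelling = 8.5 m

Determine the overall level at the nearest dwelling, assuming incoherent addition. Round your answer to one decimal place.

91.5 dB SPL

First find each source's level at the receiver (point-source: −20·log₁₀(r/r_ref)), then combine on an intensity basis.
diesel generator: 101.7 − 20·log₁₀(9.5/2.1) = 101.7 − 13.11 = 88.59 dB SPL.
exhaust stack: 94.8 − 20·log₁₀(8.5/4.1) = 94.8 − 6.33 = 88.47 dB SPL.
Σ 10^(L/10) = 1.425e+09 → L_total = 10·log₁₀(1.425e+09) = 91.54 dB SPL.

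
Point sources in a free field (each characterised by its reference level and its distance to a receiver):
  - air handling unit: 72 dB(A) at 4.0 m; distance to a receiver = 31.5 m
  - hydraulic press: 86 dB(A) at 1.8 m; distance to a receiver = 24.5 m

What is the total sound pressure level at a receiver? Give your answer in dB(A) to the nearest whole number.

First find each source's level at the receiver (point-source: −20·log₁₀(r/r_ref)), then combine on an intensity basis.
air handling unit: 72 − 20·log₁₀(31.5/4.0) = 72 − 17.93 = 54.07 dB(A).
hydraulic press: 86 − 20·log₁₀(24.5/1.8) = 86 − 22.68 = 63.32 dB(A).
Σ 10^(L/10) = 2.404e+06 → L_total = 10·log₁₀(2.404e+06) = 63.81 dB(A).

64 dB(A)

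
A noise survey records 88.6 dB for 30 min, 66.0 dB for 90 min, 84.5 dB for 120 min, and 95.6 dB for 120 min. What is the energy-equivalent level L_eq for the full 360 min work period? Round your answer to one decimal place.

The energy average is taken in the linear domain: L_eq = 10·log₁₀[(Σ tᵢ·10^(Lᵢ/10))/T], T = 360 min.
Σ tᵢ·10^(Lᵢ/10) = 30·10^(88.6/10) + 90·10^(66.0/10) + 120·10^(84.5/10) + 120·10^(95.6/10) = 4.916e+11.
L_eq = 10·log₁₀(4.916e+11/360) = 91.35 dB.

91.4 dB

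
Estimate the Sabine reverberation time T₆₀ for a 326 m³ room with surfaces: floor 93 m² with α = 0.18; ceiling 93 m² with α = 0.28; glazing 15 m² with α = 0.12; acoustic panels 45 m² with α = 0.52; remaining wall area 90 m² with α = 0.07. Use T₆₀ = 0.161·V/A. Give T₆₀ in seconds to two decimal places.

0.71 s

Total absorption A = 93·0.18 + 93·0.28 + 15·0.12 + 45·0.52 + 90·0.07 = 74.28 m² sabins.
T₆₀ = 0.161 × 326 / 74.28 = 0.707 s.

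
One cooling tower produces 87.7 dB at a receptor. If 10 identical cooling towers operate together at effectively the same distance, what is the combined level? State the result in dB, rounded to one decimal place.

With 10 equal, uncorrelated contributions the intensity is 10× that of one unit, giving a rise of 10·log₁₀ 10.
L_total = 87.7 + 10·log₁₀(10) = 87.7 + 10.000 = 97.70 dB.

97.7 dB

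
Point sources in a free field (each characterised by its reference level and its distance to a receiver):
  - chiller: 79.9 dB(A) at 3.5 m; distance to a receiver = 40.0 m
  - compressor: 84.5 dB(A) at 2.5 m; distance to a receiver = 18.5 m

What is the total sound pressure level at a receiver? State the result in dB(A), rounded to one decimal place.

Propagate each source to the receiver with L = L_ref − 20·log₁₀(r/r_ref), then add intensities.
chiller: 79.9 − 20·log₁₀(40.0/3.5) = 79.9 − 21.16 = 58.74 dB(A).
compressor: 84.5 − 20·log₁₀(18.5/2.5) = 84.5 − 17.38 = 67.12 dB(A).
Σ 10^(L/10) = 5.895e+06 → L_total = 10·log₁₀(5.895e+06) = 67.70 dB(A).

67.7 dB(A)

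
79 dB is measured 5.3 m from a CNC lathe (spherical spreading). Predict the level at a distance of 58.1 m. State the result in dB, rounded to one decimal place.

Spherical spreading from a point source gives a 20·log₁₀(r₂/r₁) drop.
L₂ = 79 − 20·log₁₀(58.1/5.3) = 79 − 20.798 = 58.20 dB.

58.2 dB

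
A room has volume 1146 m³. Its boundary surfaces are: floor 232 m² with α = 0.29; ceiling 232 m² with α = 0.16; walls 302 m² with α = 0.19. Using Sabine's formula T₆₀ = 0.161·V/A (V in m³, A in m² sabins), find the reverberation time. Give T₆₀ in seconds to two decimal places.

1.14 s

A = Σ Sᵢαᵢ = 232·0.29 + 232·0.16 + 302·0.19 = 161.78 m².
T₆₀ = 0.161 × 1146 / 161.78 = 1.140 s.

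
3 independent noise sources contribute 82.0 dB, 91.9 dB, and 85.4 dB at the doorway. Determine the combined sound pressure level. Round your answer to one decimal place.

Incoherent sources combine by intensity addition: L_total = 10·log₁₀(Σ 10^(L_i/10)).
Σ 10^(L/10) = 10^(82.0/10) + 10^(91.9/10) + 10^(85.4/10) = 2.054e+09.
L_total = 10·log₁₀(2.054e+09) = 93.13 dB.

93.1 dB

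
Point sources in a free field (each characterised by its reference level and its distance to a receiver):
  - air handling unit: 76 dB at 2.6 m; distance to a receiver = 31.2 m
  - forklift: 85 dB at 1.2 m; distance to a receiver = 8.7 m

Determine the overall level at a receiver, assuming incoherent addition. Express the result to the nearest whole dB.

68 dB

First find each source's level at the receiver (point-source: −20·log₁₀(r/r_ref)), then combine on an intensity basis.
air handling unit: 76 − 20·log₁₀(31.2/2.6) = 76 − 21.58 = 54.42 dB.
forklift: 85 − 20·log₁₀(8.7/1.2) = 85 − 17.21 = 67.79 dB.
Σ 10^(L/10) = 6.293e+06 → L_total = 10·log₁₀(6.293e+06) = 67.99 dB.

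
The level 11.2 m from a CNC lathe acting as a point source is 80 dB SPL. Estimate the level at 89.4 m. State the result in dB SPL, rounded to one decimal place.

Point-source attenuation: ΔL = 20·log₁₀(r₂/r₁) = 20·log₁₀(89.4/11.2) = 18.042 dB.
L₂ = 80 − 20·log₁₀(89.4/11.2) = 80 − 18.042 = 61.96 dB SPL.

62.0 dB SPL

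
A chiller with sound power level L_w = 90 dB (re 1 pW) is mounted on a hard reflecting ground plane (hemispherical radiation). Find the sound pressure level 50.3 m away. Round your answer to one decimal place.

48.0 dB

The power spreads over a hemisphere of area 2π·r², so L_p = L_w − 10·log₁₀(2π·r²).
2π·r² = 1.59e+04 m², 10·log₁₀ of that is 42.013 dB.
L_p = 90 − 42.013 = 47.99 dB.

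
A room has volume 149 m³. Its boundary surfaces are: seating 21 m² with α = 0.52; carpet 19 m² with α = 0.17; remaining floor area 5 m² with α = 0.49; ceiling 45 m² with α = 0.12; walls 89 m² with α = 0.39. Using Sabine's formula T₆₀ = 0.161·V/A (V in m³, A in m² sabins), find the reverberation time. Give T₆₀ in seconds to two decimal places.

0.42 s

A = Σ Sᵢαᵢ = 21·0.52 + 19·0.17 + 5·0.49 + 45·0.12 + 89·0.39 = 56.71 m².
T₆₀ = 0.161·V/A = 0.161·149/56.71 = 0.423 s.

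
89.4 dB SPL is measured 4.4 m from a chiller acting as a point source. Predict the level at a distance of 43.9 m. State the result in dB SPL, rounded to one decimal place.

69.4 dB SPL

For a point source, L₂ = L₁ − 20·log₁₀(r₂/r₁).
L₂ = 89.4 − 20·log₁₀(43.9/4.4) = 89.4 − 19.980 = 69.42 dB SPL.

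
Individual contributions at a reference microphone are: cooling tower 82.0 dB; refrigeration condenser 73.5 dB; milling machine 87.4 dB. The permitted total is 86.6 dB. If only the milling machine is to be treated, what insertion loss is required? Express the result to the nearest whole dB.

3 dB

Everything except the milling machine sums to 10^(82.0/10) + 10^(73.5/10) = 1.809e+08 in linear terms, 82.57 dB.
The limit corresponds to 10^(86.6/10) = 4.571e+08; subtracting the fixed part leaves 2.762e+08 for the milling machine, i.e. 84.41 dB.
So the milling machine must be reduced from 87.4 to 84.41 dB: IL = 2.99 dB.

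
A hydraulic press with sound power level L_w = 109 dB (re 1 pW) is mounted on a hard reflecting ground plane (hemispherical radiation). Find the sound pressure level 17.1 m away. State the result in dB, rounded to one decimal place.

76.4 dB

Free-field hemispherical radiation: L_p = L_w − 10·log₁₀(2π·r²), r = 17.1 m.
2π·r² = 1837 m², 10·log₁₀ of that is 32.642 dB.
L_p = 109 − 32.642 = 76.36 dB.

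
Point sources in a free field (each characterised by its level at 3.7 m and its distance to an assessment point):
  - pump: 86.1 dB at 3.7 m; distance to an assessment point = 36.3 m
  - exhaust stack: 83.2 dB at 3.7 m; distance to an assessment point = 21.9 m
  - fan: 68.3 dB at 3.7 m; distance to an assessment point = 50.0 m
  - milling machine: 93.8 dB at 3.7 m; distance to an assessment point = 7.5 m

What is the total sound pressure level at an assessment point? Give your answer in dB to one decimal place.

Propagate each source to the receiver with L = L_ref − 20·log₁₀(r/r_ref), then add intensities.
pump: 86.1 − 20·log₁₀(36.3/3.7) = 86.1 − 19.83 = 66.27 dB.
exhaust stack: 83.2 − 20·log₁₀(21.9/3.7) = 83.2 − 15.44 = 67.76 dB.
fan: 68.3 − 20·log₁₀(50.0/3.7) = 68.3 − 22.62 = 45.68 dB.
milling machine: 93.8 − 20·log₁₀(7.5/3.7) = 93.8 − 6.14 = 87.66 dB.
Σ 10^(L/10) = 5.941e+08 → L_total = 10·log₁₀(5.941e+08) = 87.74 dB.

87.7 dB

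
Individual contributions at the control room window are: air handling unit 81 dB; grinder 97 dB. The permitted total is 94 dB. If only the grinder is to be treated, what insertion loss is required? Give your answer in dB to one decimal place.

3.2 dB

Everything except the grinder sums to 10^(81/10) = 1.259e+08 in linear terms, 81.00 dB.
To meet 94 dB overall, the treated grinder may contribute at most 10^(94/10) − 1.259e+08 = 2.386e+09, i.e. 93.78 dB.
Required insertion loss = 97 − 93.78 = 3.22 dB.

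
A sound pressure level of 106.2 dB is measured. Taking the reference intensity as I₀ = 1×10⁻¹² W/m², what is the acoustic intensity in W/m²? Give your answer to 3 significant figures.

I/I₀ = 10^(106.2/10) = 4.169e+10, so I = 4.169e+10 × 10⁻¹² W/m².

0.0417 W/m²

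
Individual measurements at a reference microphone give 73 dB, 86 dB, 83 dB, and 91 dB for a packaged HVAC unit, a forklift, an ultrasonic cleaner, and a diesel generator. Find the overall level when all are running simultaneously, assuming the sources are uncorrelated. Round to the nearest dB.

For uncorrelated sources the intensities add, so convert each level to linear form, sum, and take 10·log₁₀ of the total.
Σ 10^(L/10) = 10^(73/10) + 10^(86/10) + 10^(83/10) + 10^(91/10) = 1.877e+09.
L_total = 10·log₁₀(1.877e+09) = 92.73 dB.

93 dB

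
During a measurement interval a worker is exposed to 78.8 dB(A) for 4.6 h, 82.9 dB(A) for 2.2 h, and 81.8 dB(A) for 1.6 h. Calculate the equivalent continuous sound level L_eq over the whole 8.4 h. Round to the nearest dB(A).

The energy average is taken in the linear domain: L_eq = 10·log₁₀[(Σ tᵢ·10^(Lᵢ/10))/T], T = 8.4 h.
Σ tᵢ·10^(Lᵢ/10) = 4.6·10^(78.8/10) + 2.2·10^(82.9/10) + 1.6·10^(81.8/10) = 1.020e+09.
L_eq = 10·log₁₀(1.020e+09/8.4) = 80.84 dB(A).

81 dB(A)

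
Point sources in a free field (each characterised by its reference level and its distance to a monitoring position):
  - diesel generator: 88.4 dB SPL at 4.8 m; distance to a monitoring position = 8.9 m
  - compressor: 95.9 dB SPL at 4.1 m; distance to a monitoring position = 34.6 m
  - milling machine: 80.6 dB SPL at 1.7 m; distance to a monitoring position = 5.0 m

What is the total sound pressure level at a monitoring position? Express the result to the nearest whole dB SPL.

Apply inverse-square spreading to bring every level to the receiver, then sum 10^(L/10).
diesel generator: 88.4 − 20·log₁₀(8.9/4.8) = 88.4 − 5.36 = 83.04 dB SPL.
compressor: 95.9 − 20·log₁₀(34.6/4.1) = 95.9 − 18.53 = 77.37 dB SPL.
milling machine: 80.6 − 20·log₁₀(5.0/1.7) = 80.6 − 9.37 = 71.23 dB SPL.
Σ 10^(L/10) = 2.691e+08 → L_total = 10·log₁₀(2.691e+08) = 84.30 dB SPL.

84 dB SPL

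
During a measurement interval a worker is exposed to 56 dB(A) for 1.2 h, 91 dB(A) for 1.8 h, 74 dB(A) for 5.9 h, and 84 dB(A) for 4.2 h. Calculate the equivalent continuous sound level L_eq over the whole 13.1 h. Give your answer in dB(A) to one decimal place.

84.2 dB(A)

L_eq = 10·log₁₀[(1/T)·Σ tᵢ·10^(Lᵢ/10)] with T = 13.1 h.
Σ tᵢ·10^(Lᵢ/10) = 1.2·10^(56/10) + 1.8·10^(91/10) + 5.9·10^(74/10) + 4.2·10^(84/10) = 3.470e+09.
L_eq = 10·log₁₀(3.470e+09/13.1) = 84.23 dB(A).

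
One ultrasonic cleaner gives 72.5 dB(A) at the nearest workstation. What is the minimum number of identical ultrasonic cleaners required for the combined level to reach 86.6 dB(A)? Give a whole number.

26

N identical sources give L₁ + 10·log₁₀ N, so require 10·log₁₀ N ≥ 86.6 − 72.5 = 14.1 dB.
N ≥ 10^(14.1/10) = 25.704, so N = 26.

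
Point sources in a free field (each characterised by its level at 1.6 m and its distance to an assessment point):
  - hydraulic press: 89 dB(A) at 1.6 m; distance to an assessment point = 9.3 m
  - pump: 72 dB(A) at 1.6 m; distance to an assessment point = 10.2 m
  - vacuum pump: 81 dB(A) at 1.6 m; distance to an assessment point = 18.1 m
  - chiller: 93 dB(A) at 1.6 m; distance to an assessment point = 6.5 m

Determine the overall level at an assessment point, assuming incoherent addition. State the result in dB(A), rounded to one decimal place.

First find each source's level at the receiver (point-source: −20·log₁₀(r/r_ref)), then combine on an intensity basis.
hydraulic press: 89 − 20·log₁₀(9.3/1.6) = 89 − 15.29 = 73.71 dB(A).
pump: 72 − 20·log₁₀(10.2/1.6) = 72 − 16.09 = 55.91 dB(A).
vacuum pump: 81 − 20·log₁₀(18.1/1.6) = 81 − 21.07 = 59.93 dB(A).
chiller: 93 − 20·log₁₀(6.5/1.6) = 93 − 12.18 = 80.82 dB(A).
Σ 10^(L/10) = 1.458e+08 → L_total = 10·log₁₀(1.458e+08) = 81.64 dB(A).

81.6 dB(A)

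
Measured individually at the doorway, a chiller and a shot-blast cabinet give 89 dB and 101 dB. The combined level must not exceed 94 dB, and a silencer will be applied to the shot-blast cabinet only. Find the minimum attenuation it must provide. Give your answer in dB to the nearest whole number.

9 dB

Fixed contribution from the other source: Σ 10^(L/10) = 10^(89/10) = 7.943e+08 (89.00 dB).
The limit corresponds to 10^(94/10) = 2.512e+09; subtracting the fixed part leaves 1.718e+09 for the shot-blast cabinet, i.e. 92.35 dB.
Required insertion loss = 101 − 92.35 = 8.65 dB.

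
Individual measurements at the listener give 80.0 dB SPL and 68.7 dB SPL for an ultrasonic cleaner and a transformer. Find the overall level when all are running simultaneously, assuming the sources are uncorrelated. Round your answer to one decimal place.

80.3 dB SPL

Incoherent sources combine by intensity addition: L_total = 10·log₁₀(Σ 10^(L_i/10)).
Σ 10^(L/10) = 10^(80.0/10) + 10^(68.7/10) = 1.074e+08.
L_total = 10·log₁₀(1.074e+08) = 80.31 dB SPL.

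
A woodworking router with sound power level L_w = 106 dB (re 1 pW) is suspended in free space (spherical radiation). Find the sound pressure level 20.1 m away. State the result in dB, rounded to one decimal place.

68.9 dB

L_p = L_w − 10·log₁₀(4π·r²) with r = 20.1 m.
4π·r² = 5077 m², 10·log₁₀ of that is 37.056 dB.
L_p = 106 − 37.056 = 68.94 dB.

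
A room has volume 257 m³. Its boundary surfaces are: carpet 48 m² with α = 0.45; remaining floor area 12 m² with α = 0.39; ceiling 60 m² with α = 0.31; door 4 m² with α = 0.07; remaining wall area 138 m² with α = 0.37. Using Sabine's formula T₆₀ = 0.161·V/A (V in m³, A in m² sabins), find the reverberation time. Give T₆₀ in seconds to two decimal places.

0.43 s

Summing Sᵢαᵢ: 48·0.45 + 12·0.39 + 60·0.31 + 4·0.07 + 138·0.37 = 96.22 m².
T₆₀ = 0.161 × 257 / 96.22 = 0.430 s.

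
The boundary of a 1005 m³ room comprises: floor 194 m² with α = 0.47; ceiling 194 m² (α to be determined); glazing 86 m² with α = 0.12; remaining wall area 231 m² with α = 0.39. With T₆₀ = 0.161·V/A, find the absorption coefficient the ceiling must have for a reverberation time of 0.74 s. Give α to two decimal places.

0.14

From T₆₀ = 0.161·V/A, the target T₆₀ = 0.74 s needs A = 0.161·1005/0.74 = 218.66 m².
Absorption from the other surfaces = 194·0.47 + 86·0.12 + 231·0.39 = 191.59 m², so the ceiling must supply 27.07 m² over 194 m².
α = 27.07/194 = 0.140.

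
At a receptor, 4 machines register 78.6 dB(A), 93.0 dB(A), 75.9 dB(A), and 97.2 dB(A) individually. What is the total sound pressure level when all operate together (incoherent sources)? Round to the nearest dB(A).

99 dB(A)

For uncorrelated sources the intensities add, so convert each level to linear form, sum, and take 10·log₁₀ of the total.
Σ 10^(L/10) = 10^(78.6/10) + 10^(93.0/10) + 10^(75.9/10) + 10^(97.2/10) = 7.355e+09.
L_total = 10·log₁₀(7.355e+09) = 98.67 dB(A).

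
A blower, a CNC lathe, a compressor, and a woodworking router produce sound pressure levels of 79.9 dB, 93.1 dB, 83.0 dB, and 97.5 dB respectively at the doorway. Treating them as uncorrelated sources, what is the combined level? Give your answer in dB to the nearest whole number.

99 dB

Incoherent sources combine by intensity addition: L_total = 10·log₁₀(Σ 10^(L_i/10)).
Σ 10^(L/10) = 10^(79.9/10) + 10^(93.1/10) + 10^(83.0/10) + 10^(97.5/10) = 7.962e+09.
L_total = 10·log₁₀(7.962e+09) = 99.01 dB.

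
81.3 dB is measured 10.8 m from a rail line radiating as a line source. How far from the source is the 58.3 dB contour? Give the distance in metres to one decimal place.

For a line source L₁ − L₂ = 10·log₁₀(r₂/r₁), so r₂ = r₁·10^((L₁−L₂)/10).
r₂ = 10.8·10^((81.3−58.3)/10) = 10.8·10^(23.0/10) = 2154.88 m.

2154.9 m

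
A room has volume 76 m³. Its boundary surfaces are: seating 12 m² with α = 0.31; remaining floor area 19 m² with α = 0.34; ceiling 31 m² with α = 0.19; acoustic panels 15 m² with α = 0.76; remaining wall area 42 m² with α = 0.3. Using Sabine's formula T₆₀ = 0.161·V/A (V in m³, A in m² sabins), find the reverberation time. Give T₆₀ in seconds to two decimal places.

Summing Sᵢαᵢ: 12·0.31 + 19·0.34 + 31·0.19 + 15·0.76 + 42·0.3 = 40.07 m².
T₆₀ = 0.161·V/A = 0.161·76/40.07 = 0.305 s.

0.31 s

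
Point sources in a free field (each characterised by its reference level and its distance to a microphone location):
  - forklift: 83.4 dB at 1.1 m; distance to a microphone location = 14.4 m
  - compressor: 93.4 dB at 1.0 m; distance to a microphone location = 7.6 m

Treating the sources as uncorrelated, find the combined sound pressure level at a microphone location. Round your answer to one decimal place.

First find each source's level at the receiver (point-source: −20·log₁₀(r/r_ref)), then combine on an intensity basis.
forklift: 83.4 − 20·log₁₀(14.4/1.1) = 83.4 − 22.34 = 61.06 dB.
compressor: 93.4 − 20·log₁₀(7.6/1.0) = 93.4 − 17.62 = 75.78 dB.
Σ 10^(L/10) = 3.915e+07 → L_total = 10·log₁₀(3.915e+07) = 75.93 dB.

75.9 dB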